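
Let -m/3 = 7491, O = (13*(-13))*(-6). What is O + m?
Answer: -21459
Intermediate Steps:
O = 1014 (O = -169*(-6) = 1014)
m = -22473 (m = -3*7491 = -22473)
O + m = 1014 - 22473 = -21459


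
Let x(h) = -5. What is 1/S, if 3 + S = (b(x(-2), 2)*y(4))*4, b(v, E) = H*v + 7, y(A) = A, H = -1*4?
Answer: 1/429 ≈ 0.0023310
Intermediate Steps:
H = -4
b(v, E) = 7 - 4*v (b(v, E) = -4*v + 7 = 7 - 4*v)
S = 429 (S = -3 + ((7 - 4*(-5))*4)*4 = -3 + ((7 + 20)*4)*4 = -3 + (27*4)*4 = -3 + 108*4 = -3 + 432 = 429)
1/S = 1/429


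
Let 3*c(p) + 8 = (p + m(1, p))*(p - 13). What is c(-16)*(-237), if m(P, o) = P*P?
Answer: -33733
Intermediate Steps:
m(P, o) = P²
c(p) = -8/3 + (1 + p)*(-13 + p)/3 (c(p) = -8/3 + ((p + 1²)*(p - 13))/3 = -8/3 + ((p + 1)*(-13 + p))/3 = -8/3 + ((1 + p)*(-13 + p))/3 = -8/3 + (1 + p)*(-13 + p)/3)
c(-16)*(-237) = (-7 - 4*(-16) + (⅓)*(-16)²)*(-237) = (-7 + 64 + (⅓)*256)*(-237) = (-7 + 64 + 256/3)*(-237) = (427/3)*(-237) = -33733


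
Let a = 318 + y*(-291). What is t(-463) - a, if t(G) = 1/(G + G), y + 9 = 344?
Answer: 89976641/926 ≈ 97167.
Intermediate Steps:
y = 335 (y = -9 + 344 = 335)
t(G) = 1/(2*G)
a = -97167 (a = 318 + 335*(-291) = 318 - 97485 = -97167)
t(-463) - a = (½)/(-463) - 1*(-97167) = (½)*(-1/463) + 97167 = -1/926 + 97167 = 89976641/926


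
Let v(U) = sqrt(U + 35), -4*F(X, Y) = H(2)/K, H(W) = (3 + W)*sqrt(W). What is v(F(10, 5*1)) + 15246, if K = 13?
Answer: 15246 + sqrt(23660 - 65*sqrt(2))/26 ≈ 15252.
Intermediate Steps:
H(W) = sqrt(W)*(3 + W)
F(X, Y) = -5*sqrt(2)/52 (F(X, Y) = -sqrt(2)*(3 + 2)/(4*13) = -sqrt(2)*5/(4*13) = -5*sqrt(2)/(4*13) = -5*sqrt(2)/52)
v(U) = sqrt(35 + U)
v(F(10, 5*1)) + 15246 = sqrt(35 - 5*sqrt(2)/52) + 15246 = 15246 + sqrt(35 - 5*sqrt(2)/52)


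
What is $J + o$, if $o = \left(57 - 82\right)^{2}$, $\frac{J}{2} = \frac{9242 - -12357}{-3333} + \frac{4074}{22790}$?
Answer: $\frac{23258546807}{37979535} \approx 612.4$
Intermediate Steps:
$J = - \frac{478662568}{37979535}$ ($J = 2 \left(\frac{9242 - -12357}{-3333} + \frac{4074}{22790}\right) = 2 \left(\left(9242 + 12357\right) \left(- \frac{1}{3333}\right) + 4074 \cdot \frac{1}{22790}\right) = 2 \left(21599 \left(- \frac{1}{3333}\right) + \frac{2037}{11395}\right) = 2 \left(- \frac{21599}{3333} + \frac{2037}{11395}\right) = 2 \left(- \frac{239331284}{37979535}\right) = - \frac{478662568}{37979535} \approx -12.603$)
$o = 625$ ($o = \left(-25\right)^{2} = 625$)
$J + o = - \frac{478662568}{37979535} + 625 = \frac{23258546807}{37979535}$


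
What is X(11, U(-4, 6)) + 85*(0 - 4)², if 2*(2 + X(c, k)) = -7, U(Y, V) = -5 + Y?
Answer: 2709/2 ≈ 1354.5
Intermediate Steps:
X(c, k) = -11/2 (X(c, k) = -2 + (½)*(-7) = -2 - 7/2 = -11/2)
X(11, U(-4, 6)) + 85*(0 - 4)² = -11/2 + 85*(0 - 4)² = -11/2 + 85*(-4)² = -11/2 + 85*16 = -11/2 + 1360 = 2709/2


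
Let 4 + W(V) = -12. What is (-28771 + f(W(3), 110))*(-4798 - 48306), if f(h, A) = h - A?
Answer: 1534546288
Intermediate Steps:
W(V) = -16 (W(V) = -4 - 12 = -16)
(-28771 + f(W(3), 110))*(-4798 - 48306) = (-28771 + (-16 - 1*110))*(-4798 - 48306) = (-28771 + (-16 - 110))*(-53104) = (-28771 - 126)*(-53104) = -28897*(-53104) = 1534546288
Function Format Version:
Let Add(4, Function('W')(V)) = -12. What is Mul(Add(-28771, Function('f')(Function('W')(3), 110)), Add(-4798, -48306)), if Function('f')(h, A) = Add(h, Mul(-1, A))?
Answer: 1534546288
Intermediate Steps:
Function('W')(V) = -16 (Function('W')(V) = Add(-4, -12) = -16)
Mul(Add(-28771, Function('f')(Function('W')(3), 110)), Add(-4798, -48306)) = Mul(Add(-28771, Add(-16, Mul(-1, 110))), Add(-4798, -48306)) = Mul(Add(-28771, Add(-16, -110)), -53104) = Mul(Add(-28771, -126), -53104) = Mul(-28897, -53104) = 1534546288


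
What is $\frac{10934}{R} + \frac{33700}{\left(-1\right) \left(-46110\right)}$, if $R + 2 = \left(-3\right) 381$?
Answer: $- \frac{46558024}{5279595} \approx -8.8185$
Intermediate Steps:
$R = -1145$ ($R = -2 - 1143 = -1145$)
$\frac{10934}{R} + \frac{33700}{\left(-1\right) \left(-46110\right)} = \frac{10934}{-1145} + \frac{33700}{\left(-1\right) \left(-46110\right)} = 10934 \left(- \frac{1}{1145}\right) + \frac{33700}{46110} = - \frac{10934}{1145} + 33700 \cdot \frac{1}{46110} = - \frac{10934}{1145} + \frac{3370}{4611} = - \frac{46558024}{5279595}$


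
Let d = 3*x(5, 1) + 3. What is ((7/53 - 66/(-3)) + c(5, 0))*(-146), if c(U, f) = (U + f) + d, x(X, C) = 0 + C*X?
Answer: -349232/53 ≈ -6589.3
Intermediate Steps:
x(X, C) = C*X
d = 18 (d = 3*(1*5) + 3 = 3*5 + 3 = 15 + 3 = 18)
c(U, f) = 18 + U + f (c(U, f) = (U + f) + 18 = 18 + U + f)
((7/53 - 66/(-3)) + c(5, 0))*(-146) = ((7/53 - 66/(-3)) + (18 + 5 + 0))*(-146) = ((7*(1/53) - 66*(-⅓)) + 23)*(-146) = ((7/53 + 22) + 23)*(-146) = (1173/53 + 23)*(-146) = (2392/53)*(-146) = -349232/53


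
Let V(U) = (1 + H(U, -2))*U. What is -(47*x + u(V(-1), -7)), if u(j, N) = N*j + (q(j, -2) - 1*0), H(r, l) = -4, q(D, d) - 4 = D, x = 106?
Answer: -4968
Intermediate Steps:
q(D, d) = 4 + D
V(U) = -3*U (V(U) = (1 - 4)*U = -3*U)
u(j, N) = 4 + j + N*j (u(j, N) = N*j + ((4 + j) - 1*0) = N*j + ((4 + j) + 0) = N*j + (4 + j) = 4 + j + N*j)
-(47*x + u(V(-1), -7)) = -(47*106 + (4 - 3*(-1) - (-21)*(-1))) = -(4982 + (4 + 3 - 7*3)) = -(4982 + (4 + 3 - 21)) = -(4982 - 14) = -1*4968 = -4968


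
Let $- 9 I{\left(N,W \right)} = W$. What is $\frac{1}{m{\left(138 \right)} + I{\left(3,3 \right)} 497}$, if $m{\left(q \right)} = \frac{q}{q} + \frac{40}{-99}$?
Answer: $- \frac{99}{16342} \approx -0.006058$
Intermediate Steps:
$I{\left(N,W \right)} = - \frac{W}{9}$
$m{\left(q \right)} = \frac{59}{99}$ ($m{\left(q \right)} = 1 + 40 \left(- \frac{1}{99}\right) = 1 - \frac{40}{99} = \frac{59}{99}$)
$\frac{1}{m{\left(138 \right)} + I{\left(3,3 \right)} 497} = \frac{1}{\frac{59}{99} + \left(- \frac{1}{9}\right) 3 \cdot 497} = \frac{1}{\frac{59}{99} - \frac{497}{3}} = \frac{1}{- \frac{16342}{99}} = - \frac{99}{16342}$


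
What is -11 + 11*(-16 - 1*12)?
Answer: -319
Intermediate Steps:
-11 + 11*(-16 - 1*12) = -11 + 11*(-16 - 12) = -11 + 11*(-28) = -11 - 308 = -319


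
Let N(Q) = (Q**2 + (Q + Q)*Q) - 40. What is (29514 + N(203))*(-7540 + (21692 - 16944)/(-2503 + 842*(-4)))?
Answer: -6778100944888/5871 ≈ -1.1545e+9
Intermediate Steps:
N(Q) = -40 + 3*Q**2 (N(Q) = (Q**2 + (2*Q)*Q) - 40 = (Q**2 + 2*Q**2) - 40 = 3*Q**2 - 40 = -40 + 3*Q**2)
(29514 + N(203))*(-7540 + (21692 - 16944)/(-2503 + 842*(-4))) = (29514 + (-40 + 3*203**2))*(-7540 + (21692 - 16944)/(-2503 + 842*(-4))) = (29514 + (-40 + 3*41209))*(-7540 + 4748/(-2503 - 3368)) = (29514 + (-40 + 123627))*(-7540 + 4748/(-5871)) = (29514 + 123587)*(-7540 + 4748*(-1/5871)) = 153101*(-7540 - 4748/5871) = 153101*(-44272088/5871) = -6778100944888/5871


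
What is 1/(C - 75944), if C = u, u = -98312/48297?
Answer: -48297/3667965680 ≈ -1.3167e-5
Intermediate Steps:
u = -98312/48297 (u = -98312*1/48297 = -98312/48297 ≈ -2.0356)
C = -98312/48297 ≈ -2.0356
1/(C - 75944) = 1/(-98312/48297 - 75944) = 1/(-3667965680/48297) = -48297/3667965680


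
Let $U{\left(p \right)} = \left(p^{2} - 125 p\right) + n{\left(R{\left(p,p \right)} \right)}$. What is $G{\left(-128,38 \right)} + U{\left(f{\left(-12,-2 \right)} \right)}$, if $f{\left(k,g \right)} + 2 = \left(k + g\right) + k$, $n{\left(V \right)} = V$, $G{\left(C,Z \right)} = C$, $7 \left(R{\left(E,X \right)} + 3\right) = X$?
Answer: $4149$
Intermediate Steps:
$R{\left(E,X \right)} = -3 + \frac{X}{7}$
$f{\left(k,g \right)} = -2 + g + 2 k$ ($f{\left(k,g \right)} = -2 + \left(\left(k + g\right) + k\right) = -2 + \left(\left(g + k\right) + k\right) = -2 + \left(g + 2 k\right) = -2 + g + 2 k$)
$U{\left(p \right)} = -3 + p^{2} - \frac{874 p}{7}$ ($U{\left(p \right)} = \left(p^{2} - 125 p\right) + \left(-3 + \frac{p}{7}\right) = -3 + p^{2} - \frac{874 p}{7}$)
$G{\left(-128,38 \right)} + U{\left(f{\left(-12,-2 \right)} \right)} = -128 - \left(3 - \left(-2 - 2 + 2 \left(-12\right)\right)^{2} + \frac{874 \left(-2 - 2 + 2 \left(-12\right)\right)}{7}\right) = -128 - \left(3 - \left(-2 - 2 - 24\right)^{2} + \frac{874 \left(-2 - 2 - 24\right)}{7}\right) = -128 - \left(-3493 - 784\right) = -128 + \left(-3 + 784 + 3496\right) = -128 + 4277 = 4149$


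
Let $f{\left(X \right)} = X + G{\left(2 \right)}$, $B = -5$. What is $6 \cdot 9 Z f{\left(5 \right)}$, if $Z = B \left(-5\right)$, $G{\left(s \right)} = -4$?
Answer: $1350$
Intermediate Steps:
$f{\left(X \right)} = -4 + X$ ($f{\left(X \right)} = X - 4 = -4 + X$)
$Z = 25$ ($Z = \left(-5\right) \left(-5\right) = 25$)
$6 \cdot 9 Z f{\left(5 \right)} = 6 \cdot 9 \cdot 25 \left(-4 + 5\right) = 54 \cdot 25 \cdot 1 = 1350 \cdot 1 = 1350$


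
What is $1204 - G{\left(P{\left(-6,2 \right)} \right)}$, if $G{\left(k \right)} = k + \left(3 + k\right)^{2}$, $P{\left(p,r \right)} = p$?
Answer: $1201$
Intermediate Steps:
$1204 - G{\left(P{\left(-6,2 \right)} \right)} = 1204 - \left(-6 + \left(3 - 6\right)^{2}\right) = 1204 - \left(-6 + \left(-3\right)^{2}\right) = 1204 - \left(-6 + 9\right) = 1204 - 3 = 1201$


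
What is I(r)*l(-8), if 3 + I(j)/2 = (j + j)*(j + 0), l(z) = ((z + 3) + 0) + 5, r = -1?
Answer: 0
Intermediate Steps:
l(z) = 8 + z (l(z) = ((3 + z) + 0) + 5 = (3 + z) + 5 = 8 + z)
I(j) = -6 + 4*j**2 (I(j) = -6 + 2*((j + j)*(j + 0)) = -6 + 2*((2*j)*j) = -6 + 2*(2*j**2) = -6 + 4*j**2)
I(r)*l(-8) = (-6 + 4*(-1)**2)*(8 - 8) = (-6 + 4*1)*0 = (-6 + 4)*0 = -2*0 = 0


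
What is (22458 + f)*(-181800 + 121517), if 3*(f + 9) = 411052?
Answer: -28839326917/3 ≈ -9.6131e+9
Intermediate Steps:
f = 411025/3 (f = -9 + (⅓)*411052 = -9 + 411052/3 = 411025/3 ≈ 1.3701e+5)
(22458 + f)*(-181800 + 121517) = (22458 + 411025/3)*(-181800 + 121517) = (478399/3)*(-60283) = -28839326917/3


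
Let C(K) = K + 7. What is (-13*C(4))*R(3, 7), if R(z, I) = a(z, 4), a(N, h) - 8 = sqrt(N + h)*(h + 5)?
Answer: -1144 - 1287*sqrt(7) ≈ -4549.1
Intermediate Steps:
C(K) = 7 + K
a(N, h) = 8 + sqrt(N + h)*(5 + h) (a(N, h) = 8 + sqrt(N + h)*(h + 5) = 8 + sqrt(N + h)*(5 + h))
R(z, I) = 8 + 9*sqrt(4 + z) (R(z, I) = 8 + 5*sqrt(z + 4) + 4*sqrt(z + 4) = 8 + 5*sqrt(4 + z) + 4*sqrt(4 + z) = 8 + 9*sqrt(4 + z))
(-13*C(4))*R(3, 7) = (-13*(7 + 4))*(8 + 9*sqrt(4 + 3)) = (-13*11)*(8 + 9*sqrt(7)) = -143*(8 + 9*sqrt(7)) = -1144 - 1287*sqrt(7)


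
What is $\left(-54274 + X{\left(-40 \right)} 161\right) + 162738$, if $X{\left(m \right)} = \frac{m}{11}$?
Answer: $\frac{1186664}{11} \approx 1.0788 \cdot 10^{5}$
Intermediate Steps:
$X{\left(m \right)} = \frac{m}{11}$ ($X{\left(m \right)} = m \frac{1}{11} = \frac{m}{11}$)
$\left(-54274 + X{\left(-40 \right)} 161\right) + 162738 = \left(-54274 + \frac{1}{11} \left(-40\right) 161\right) + 162738 = \left(-54274 - \frac{6440}{11}\right) + 162738 = - \frac{603454}{11} + 162738 = \frac{1186664}{11}$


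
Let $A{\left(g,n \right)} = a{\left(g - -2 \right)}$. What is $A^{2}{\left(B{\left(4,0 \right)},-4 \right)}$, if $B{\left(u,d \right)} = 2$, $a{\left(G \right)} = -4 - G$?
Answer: $64$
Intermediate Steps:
$A{\left(g,n \right)} = -6 - g$ ($A{\left(g,n \right)} = -4 - \left(g - -2\right) = -4 - \left(g + 2\right) = -4 - \left(2 + g\right) = -6 - g$)
$A^{2}{\left(B{\left(4,0 \right)},-4 \right)} = \left(-6 - 2\right)^{2} = \left(-8\right)^{2} = 64$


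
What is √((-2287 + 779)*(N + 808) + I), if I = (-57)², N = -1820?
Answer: √1529345 ≈ 1236.7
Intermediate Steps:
I = 3249
√((-2287 + 779)*(N + 808) + I) = √((-2287 + 779)*(-1820 + 808) + 3249) = √(-1508*(-1012) + 3249) = √(1526096 + 3249) = √1529345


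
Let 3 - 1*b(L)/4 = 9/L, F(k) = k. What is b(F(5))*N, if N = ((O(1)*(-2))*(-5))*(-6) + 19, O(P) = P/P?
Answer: -984/5 ≈ -196.80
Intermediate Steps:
b(L) = 12 - 36/L
O(P) = 1
N = -41 (N = ((1*(-2))*(-5))*(-6) + 19 = -2*(-5)*(-6) + 19 = 10*(-6) + 19 = -60 + 19 = -41)
b(F(5))*N = (12 - 36/5)*(-41) = (24/5)*(-41) = -984/5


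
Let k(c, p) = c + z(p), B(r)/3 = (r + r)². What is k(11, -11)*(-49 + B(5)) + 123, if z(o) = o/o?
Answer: 3135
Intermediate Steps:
B(r) = 12*r² (B(r) = 3*(r + r)² = 3*(2*r)² = 3*(4*r²) = 12*r²)
z(o) = 1
k(c, p) = 1 + c (k(c, p) = c + 1 = 1 + c)
k(11, -11)*(-49 + B(5)) + 123 = (1 + 11)*(-49 + 12*5²) + 123 = 12*(-49 + 12*25) + 123 = 12*(-49 + 300) + 123 = 12*251 + 123 = 3012 + 123 = 3135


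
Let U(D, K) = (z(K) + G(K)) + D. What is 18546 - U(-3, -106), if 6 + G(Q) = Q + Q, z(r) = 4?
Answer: 18763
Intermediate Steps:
G(Q) = -6 + 2*Q (G(Q) = -6 + (Q + Q) = -6 + 2*Q)
U(D, K) = -2 + D + 2*K (U(D, K) = (4 + (-6 + 2*K)) + D = (-2 + 2*K) + D = -2 + D + 2*K)
18546 - U(-3, -106) = 18546 - (-2 - 3 + 2*(-106)) = 18546 - (-2 - 3 - 212) = 18546 - 1*(-217) = 18546 + 217 = 18763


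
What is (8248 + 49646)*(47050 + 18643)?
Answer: 3803230542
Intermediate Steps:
(8248 + 49646)*(47050 + 18643) = 57894*65693 = 3803230542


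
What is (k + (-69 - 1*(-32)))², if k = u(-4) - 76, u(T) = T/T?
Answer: 12544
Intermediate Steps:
u(T) = 1
k = -75 (k = 1 - 76 = -75)
(k + (-69 - 1*(-32)))² = (-75 + (-69 - 1*(-32)))² = (-75 + (-69 + 32))² = (-75 - 37)² = (-112)² = 12544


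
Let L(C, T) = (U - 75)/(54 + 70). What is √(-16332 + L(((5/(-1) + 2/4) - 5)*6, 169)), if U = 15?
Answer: I*√15695517/31 ≈ 127.8*I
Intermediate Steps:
L(C, T) = -15/31 (L(C, T) = (15 - 75)/(54 + 70) = -60/124 = -60*1/124 = -15/31)
√(-16332 + L(((5/(-1) + 2/4) - 5)*6, 169)) = √(-16332 - 15/31) = √(-506307/31) = I*√15695517/31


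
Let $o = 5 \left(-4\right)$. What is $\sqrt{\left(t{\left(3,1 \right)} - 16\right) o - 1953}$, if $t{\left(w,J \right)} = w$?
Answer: $i \sqrt{1693} \approx 41.146 i$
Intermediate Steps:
$o = -20$
$\sqrt{\left(t{\left(3,1 \right)} - 16\right) o - 1953} = \sqrt{\left(3 - 16\right) \left(-20\right) - 1953} = \sqrt{\left(-13\right) \left(-20\right) - 1953} = \sqrt{260 - 1953} = \sqrt{-1693} = i \sqrt{1693}$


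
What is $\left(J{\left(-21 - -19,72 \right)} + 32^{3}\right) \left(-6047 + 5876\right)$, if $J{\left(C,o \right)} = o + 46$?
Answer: $-5623506$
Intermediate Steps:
$J{\left(C,o \right)} = 46 + o$
$\left(J{\left(-21 - -19,72 \right)} + 32^{3}\right) \left(-6047 + 5876\right) = \left(\left(46 + 72\right) + 32^{3}\right) \left(-6047 + 5876\right) = \left(118 + 32768\right) \left(-171\right) = 32886 \left(-171\right) = -5623506$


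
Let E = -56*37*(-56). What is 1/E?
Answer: 1/116032 ≈ 8.6183e-6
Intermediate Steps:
E = 116032 (E = -2072*(-56) = 116032)
1/E = 1/116032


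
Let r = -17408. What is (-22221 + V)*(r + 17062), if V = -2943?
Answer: 8706744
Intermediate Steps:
(-22221 + V)*(r + 17062) = (-22221 - 2943)*(-17408 + 17062) = -25164*(-346) = 8706744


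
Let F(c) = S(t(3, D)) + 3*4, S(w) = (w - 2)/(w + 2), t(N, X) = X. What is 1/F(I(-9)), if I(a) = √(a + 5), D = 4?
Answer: 3/37 ≈ 0.081081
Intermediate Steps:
S(w) = (-2 + w)/(2 + w)
I(a) = √(5 + a)
F(c) = 37/3 (F(c) = (-2 + 4)/(2 + 4) + 3*4 = 2/6 + 12 = (⅙)*2 + 12 = ⅓ + 12 = 37/3)
1/F(I(-9)) = 1/(37/3) = 3/37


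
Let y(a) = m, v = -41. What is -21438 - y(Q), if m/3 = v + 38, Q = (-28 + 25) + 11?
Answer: -21429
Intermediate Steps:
Q = 8 (Q = -3 + 11 = 8)
m = -9 (m = 3*(-41 + 38) = 3*(-3) = -9)
y(a) = -9
-21438 - y(Q) = -21438 - 1*(-9) = -21438 + 9 = -21429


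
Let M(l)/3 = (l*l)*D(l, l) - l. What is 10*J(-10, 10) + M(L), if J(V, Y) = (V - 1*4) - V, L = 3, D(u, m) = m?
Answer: 32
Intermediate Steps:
J(V, Y) = -4 (J(V, Y) = (V - 4) - V = (-4 + V) - V = -4)
M(l) = -3*l + 3*l³ (M(l) = 3*((l*l)*l - l) = 3*(l²*l - l) = 3*(l³ - l) = -3*l + 3*l³)
10*J(-10, 10) + M(L) = 10*(-4) + 3*3*(-1 + 3²) = -40 + 3*3*(-1 + 9) = -40 + 3*3*8 = -40 + 72 = 32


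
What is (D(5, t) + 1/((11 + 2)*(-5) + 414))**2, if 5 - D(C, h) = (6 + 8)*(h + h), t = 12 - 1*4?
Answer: 5841544900/121801 ≈ 47960.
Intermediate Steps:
t = 8 (t = 12 - 4 = 8)
D(C, h) = 5 - 28*h (D(C, h) = 5 - (6 + 8)*(h + h) = 5 - 14*2*h = 5 - 28*h)
(D(5, t) + 1/((11 + 2)*(-5) + 414))**2 = ((5 - 28*8) + 1/((11 + 2)*(-5) + 414))**2 = ((5 - 224) + 1/(13*(-5) + 414))**2 = (-219 + 1/(-65 + 414))**2 = (-219 + 1/349)**2 = (-76430/349)**2 = 5841544900/121801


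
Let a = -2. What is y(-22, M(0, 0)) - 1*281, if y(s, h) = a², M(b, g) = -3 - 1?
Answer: -277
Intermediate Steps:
M(b, g) = -4
y(s, h) = 4 (y(s, h) = (-2)² = 4)
y(-22, M(0, 0)) - 1*281 = 4 - 1*281 = 4 - 281 = -277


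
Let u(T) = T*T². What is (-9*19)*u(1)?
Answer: -171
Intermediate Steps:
u(T) = T³
(-9*19)*u(1) = -9*19*1³ = -171*1 = -171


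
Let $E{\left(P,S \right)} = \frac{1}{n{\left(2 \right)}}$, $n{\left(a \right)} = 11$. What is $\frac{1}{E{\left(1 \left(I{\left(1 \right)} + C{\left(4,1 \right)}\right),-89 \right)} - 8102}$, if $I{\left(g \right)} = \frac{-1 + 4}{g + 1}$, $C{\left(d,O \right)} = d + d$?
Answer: $- \frac{11}{89121} \approx -0.00012343$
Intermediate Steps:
$C{\left(d,O \right)} = 2 d$
$I{\left(g \right)} = \frac{3}{1 + g}$
$E{\left(P,S \right)} = \frac{1}{11}$
$\frac{1}{E{\left(1 \left(I{\left(1 \right)} + C{\left(4,1 \right)}\right),-89 \right)} - 8102} = \frac{1}{\frac{1}{11} - 8102} = \frac{1}{- \frac{89121}{11}} = - \frac{11}{89121}$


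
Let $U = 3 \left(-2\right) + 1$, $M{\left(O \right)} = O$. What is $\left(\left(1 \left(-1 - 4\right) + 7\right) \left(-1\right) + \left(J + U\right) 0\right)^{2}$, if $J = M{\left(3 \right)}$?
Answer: $4$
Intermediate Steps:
$J = 3$
$U = -5$ ($U = -6 + 1 = -5$)
$\left(\left(1 \left(-1 - 4\right) + 7\right) \left(-1\right) + \left(J + U\right) 0\right)^{2} = \left(\left(1 \left(-1 - 4\right) + 7\right) \left(-1\right) + \left(3 - 5\right) 0\right)^{2} = \left(\left(1 \left(-5\right) + 7\right) \left(-1\right) - 0\right)^{2} = \left(\left(-5 + 7\right) \left(-1\right) + 0\right)^{2} = \left(2 \left(-1\right) + 0\right)^{2} = \left(-2 + 0\right)^{2} = \left(-2\right)^{2} = 4$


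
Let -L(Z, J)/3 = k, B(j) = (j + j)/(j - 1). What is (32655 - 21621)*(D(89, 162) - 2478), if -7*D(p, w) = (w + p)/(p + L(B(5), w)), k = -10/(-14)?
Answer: -8313429375/304 ≈ -2.7347e+7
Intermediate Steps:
k = 5/7 (k = -10*(-1/14) = 5/7 ≈ 0.71429)
B(j) = 2*j/(-1 + j) (B(j) = (2*j)/(-1 + j) = 2*j/(-1 + j))
L(Z, J) = -15/7 (L(Z, J) = -3*5/7 = -15/7)
D(p, w) = -(p + w)/(7*(-15/7 + p)) (D(p, w) = -(w + p)/(7*(p - 15/7)) = -(p + w)/(7*(-15/7 + p)))
(32655 - 21621)*(D(89, 162) - 2478) = (32655 - 21621)*((-1*89 - 1*162)/(-15 + 7*89) - 2478) = 11034*((-89 - 162)/(-15 + 623) - 2478) = 11034*(-251/608 - 2478) = 11034*(-1506875/608) = -8313429375/304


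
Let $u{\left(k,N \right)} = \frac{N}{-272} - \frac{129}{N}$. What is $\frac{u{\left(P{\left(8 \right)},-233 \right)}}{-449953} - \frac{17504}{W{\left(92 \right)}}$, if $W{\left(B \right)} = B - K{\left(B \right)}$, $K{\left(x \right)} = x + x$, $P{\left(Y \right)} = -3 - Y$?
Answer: $\frac{124786982475657}{655873090544} \approx 190.26$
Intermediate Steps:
$K{\left(x \right)} = 2 x$
$W{\left(B \right)} = - B$ ($W{\left(B \right)} = B - 2 B = - B$)
$u{\left(k,N \right)} = - \frac{129}{N} - \frac{N}{272}$ ($u{\left(k,N \right)} = N \left(- \frac{1}{272}\right) - \frac{129}{N} = - \frac{N}{272} - \frac{129}{N} = - \frac{129}{N} - \frac{N}{272}$)
$\frac{u{\left(P{\left(8 \right)},-233 \right)}}{-449953} - \frac{17504}{W{\left(92 \right)}} = \frac{- \frac{129}{-233} - - \frac{233}{272}}{-449953} - \frac{17504}{\left(-1\right) 92} = \left(\left(-129\right) \left(- \frac{1}{233}\right) + \frac{233}{272}\right) \left(- \frac{1}{449953}\right) - \frac{17504}{-92} = \left(\frac{129}{233} + \frac{233}{272}\right) \left(- \frac{1}{449953}\right) - - \frac{4376}{23} = \frac{89377}{63376} \left(- \frac{1}{449953}\right) + \frac{4376}{23} = - \frac{89377}{28516221328} + \frac{4376}{23} = \frac{124786982475657}{655873090544}$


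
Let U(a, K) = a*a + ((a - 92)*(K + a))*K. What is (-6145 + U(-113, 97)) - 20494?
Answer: 304290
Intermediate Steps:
U(a, K) = a² + K*(-92 + a)*(K + a) (U(a, K) = a² + ((-92 + a)*(K + a))*K = a² + K*(-92 + a)*(K + a))
(-6145 + U(-113, 97)) - 20494 = (-6145 + ((-113)² - 92*97² + 97*(-113)² - 113*97² - 92*97*(-113))) - 20494 = (-6145 + (12769 - 92*9409 + 97*12769 - 113*9409 + 1008412)) - 20494 = (-6145 + (12769 - 865628 + 1238593 - 1063217 + 1008412)) - 20494 = (-6145 + 330929) - 20494 = 324784 - 20494 = 304290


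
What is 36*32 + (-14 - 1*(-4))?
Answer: 1142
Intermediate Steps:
36*32 + (-14 - 1*(-4)) = 1152 + (-14 + 4) = 1152 - 10 = 1142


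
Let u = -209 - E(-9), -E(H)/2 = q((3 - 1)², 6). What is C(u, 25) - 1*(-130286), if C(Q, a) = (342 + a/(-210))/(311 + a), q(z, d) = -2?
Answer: 1838610391/14112 ≈ 1.3029e+5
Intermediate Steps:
E(H) = 4 (E(H) = -2*(-2) = 4)
u = -213 (u = -209 - 1*4 = -209 - 4 = -213)
C(Q, a) = (342 - a/210)/(311 + a) (C(Q, a) = (342 + a*(-1/210))/(311 + a) = (342 - a/210)/(311 + a))
C(u, 25) - 1*(-130286) = (71820 - 1*25)/(210*(311 + 25)) - 1*(-130286) = (1/210)*(71820 - 25)/336 + 130286 = (1/210)*(1/336)*71795 + 130286 = 14359/14112 + 130286 = 1838610391/14112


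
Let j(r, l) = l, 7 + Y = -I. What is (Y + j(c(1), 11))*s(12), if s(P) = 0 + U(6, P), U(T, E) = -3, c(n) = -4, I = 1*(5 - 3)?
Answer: -6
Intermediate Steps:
I = 2 (I = 1*2 = 2)
Y = -9 (Y = -7 - 1*2 = -7 - 2 = -9)
s(P) = -3 (s(P) = 0 - 3 = -3)
(Y + j(c(1), 11))*s(12) = (-9 + 11)*(-3) = 2*(-3) = -6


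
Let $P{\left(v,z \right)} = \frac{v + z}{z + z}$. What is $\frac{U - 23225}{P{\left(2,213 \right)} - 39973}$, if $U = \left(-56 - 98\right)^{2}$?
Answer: $- \frac{209166}{17028283} \approx -0.012283$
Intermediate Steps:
$U = 23716$ ($U = \left(-154\right)^{2} = 23716$)
$P{\left(v,z \right)} = \frac{v + z}{2 z}$
$\frac{U - 23225}{P{\left(2,213 \right)} - 39973} = \frac{23716 - 23225}{\frac{2 + 213}{2 \cdot 213} - 39973} = \frac{491}{\frac{1}{2} \cdot \frac{1}{213} \cdot 215 - 39973} = \frac{491}{\frac{215}{426} - 39973} = \frac{491}{- \frac{17028283}{426}} = 491 \left(- \frac{426}{17028283}\right) = - \frac{209166}{17028283}$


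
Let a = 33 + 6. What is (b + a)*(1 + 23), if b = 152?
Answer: 4584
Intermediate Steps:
a = 39
(b + a)*(1 + 23) = (152 + 39)*(1 + 23) = 191*24 = 4584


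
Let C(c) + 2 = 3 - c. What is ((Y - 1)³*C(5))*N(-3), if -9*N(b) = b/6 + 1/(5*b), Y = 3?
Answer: -272/135 ≈ -2.0148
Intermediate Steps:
C(c) = 1 - c (C(c) = -2 + (3 - c) = 1 - c)
N(b) = -1/(45*b) - b/54 (N(b) = -(b/6 + 1/(5*b))/9 = -(1/(5*b) + b/6)/9 = -1/(45*b) - b/54)
((Y - 1)³*C(5))*N(-3) = ((3 - 1)³*(1 - 1*5))*(-1/45/(-3) - 1/54*(-3)) = (2³*(1 - 5))*(-1/45*(-⅓) + 1/18) = (8*(-4))*(1/135 + 1/18) = -32*17/270 = -272/135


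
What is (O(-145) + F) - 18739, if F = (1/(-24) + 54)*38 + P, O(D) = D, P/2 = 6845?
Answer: -37723/12 ≈ -3143.6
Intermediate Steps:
P = 13690 (P = 2*6845 = 13690)
F = 188885/12 (F = (1/(-24) + 54)*38 + 13690 = (-1/24 + 54)*38 + 13690 = (1295/24)*38 + 13690 = 24605/12 + 13690 = 188885/12 ≈ 15740.)
(O(-145) + F) - 18739 = (-145 + 188885/12) - 18739 = 187145/12 - 18739 = -37723/12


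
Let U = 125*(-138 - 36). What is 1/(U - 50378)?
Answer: -1/72128 ≈ -1.3864e-5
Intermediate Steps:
U = -21750 (U = 125*(-174) = -21750)
1/(U - 50378) = 1/(-21750 - 50378) = 1/(-72128) = -1/72128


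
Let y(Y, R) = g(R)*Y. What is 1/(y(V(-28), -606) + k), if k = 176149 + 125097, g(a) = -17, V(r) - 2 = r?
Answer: 1/301688 ≈ 3.3147e-6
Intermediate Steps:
V(r) = 2 + r
y(Y, R) = -17*Y
k = 301246
1/(y(V(-28), -606) + k) = 1/(-17*(2 - 28) + 301246) = 1/(-17*(-26) + 301246) = 1/(442 + 301246) = 1/301688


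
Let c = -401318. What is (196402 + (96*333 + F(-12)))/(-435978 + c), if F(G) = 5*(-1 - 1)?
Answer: -28545/104662 ≈ -0.27274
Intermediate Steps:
F(G) = -10 (F(G) = 5*(-2) = -10)
(196402 + (96*333 + F(-12)))/(-435978 + c) = (196402 + (96*333 - 10))/(-435978 - 401318) = (196402 + (31968 - 10))/(-837296) = (196402 + 31958)*(-1/837296) = 228360*(-1/837296) = -28545/104662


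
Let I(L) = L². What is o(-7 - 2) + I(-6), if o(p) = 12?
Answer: 48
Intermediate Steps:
o(-7 - 2) + I(-6) = 12 + (-6)² = 12 + 36 = 48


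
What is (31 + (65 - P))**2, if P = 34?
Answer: 3844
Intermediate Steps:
(31 + (65 - P))**2 = (31 + (65 - 1*34))**2 = (31 + (65 - 34))**2 = (31 + 31)**2 = 62**2 = 3844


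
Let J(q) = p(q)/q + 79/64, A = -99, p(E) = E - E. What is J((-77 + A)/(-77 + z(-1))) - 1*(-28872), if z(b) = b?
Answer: 1847887/64 ≈ 28873.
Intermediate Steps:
p(E) = 0
J(q) = 79/64 (J(q) = 0/q + 79/64 = 0 + 79*(1/64) = 0 + 79/64 = 79/64)
J((-77 + A)/(-77 + z(-1))) - 1*(-28872) = 79/64 - 1*(-28872) = 79/64 + 28872 = 1847887/64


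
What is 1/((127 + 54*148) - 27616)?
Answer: -1/19497 ≈ -5.1290e-5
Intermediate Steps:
1/((127 + 54*148) - 27616) = 1/((127 + 7992) - 27616) = 1/(8119 - 27616) = 1/(-19497) = -1/19497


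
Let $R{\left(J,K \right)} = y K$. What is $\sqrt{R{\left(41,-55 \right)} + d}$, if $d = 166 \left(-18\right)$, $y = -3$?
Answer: $i \sqrt{2823} \approx 53.132 i$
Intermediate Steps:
$d = -2988$
$R{\left(J,K \right)} = - 3 K$
$\sqrt{R{\left(41,-55 \right)} + d} = \sqrt{\left(-3\right) \left(-55\right) - 2988} = \sqrt{165 - 2988} = \sqrt{-2823} = i \sqrt{2823}$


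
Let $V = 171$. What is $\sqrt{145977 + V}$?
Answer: $2 \sqrt{36537} \approx 382.29$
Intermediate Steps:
$\sqrt{145977 + V} = \sqrt{145977 + 171} = \sqrt{146148} = 2 \sqrt{36537}$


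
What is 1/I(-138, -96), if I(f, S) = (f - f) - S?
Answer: 1/96 ≈ 0.010417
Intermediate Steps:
I(f, S) = -S (I(f, S) = 0 - S = -S)
1/I(-138, -96) = 1/(-1*(-96)) = 1/96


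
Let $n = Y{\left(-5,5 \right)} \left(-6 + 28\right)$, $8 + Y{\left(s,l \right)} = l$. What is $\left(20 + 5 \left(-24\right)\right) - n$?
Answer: $-34$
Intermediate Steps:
$Y{\left(s,l \right)} = -8 + l$
$n = -66$ ($n = \left(-8 + 5\right) \left(-6 + 28\right) = \left(-3\right) 22 = -66$)
$\left(20 + 5 \left(-24\right)\right) - n = \left(20 + 5 \left(-24\right)\right) - -66 = \left(20 - 120\right) + 66 = -100 + 66 = -34$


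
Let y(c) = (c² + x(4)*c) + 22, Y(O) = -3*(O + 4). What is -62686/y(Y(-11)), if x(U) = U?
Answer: -62686/547 ≈ -114.60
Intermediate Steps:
Y(O) = -12 - 3*O (Y(O) = -3*(4 + O) = -12 - 3*O)
y(c) = 22 + c² + 4*c (y(c) = (c² + 4*c) + 22 = 22 + c² + 4*c)
-62686/y(Y(-11)) = -62686/(22 + (-12 - 3*(-11))² + 4*(-12 - 3*(-11))) = -62686/(22 + (-12 + 33)² + 4*(-12 + 33)) = -62686/(22 + 21² + 4*21) = -62686/(22 + 441 + 84) = -62686/547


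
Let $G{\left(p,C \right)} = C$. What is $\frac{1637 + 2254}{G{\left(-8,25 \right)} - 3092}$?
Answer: $- \frac{3891}{3067} \approx -1.2687$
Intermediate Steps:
$\frac{1637 + 2254}{G{\left(-8,25 \right)} - 3092} = \frac{1637 + 2254}{25 - 3092} = \frac{3891}{25 - 3092} = \frac{3891}{-3067} = 3891 \left(- \frac{1}{3067}\right) = - \frac{3891}{3067}$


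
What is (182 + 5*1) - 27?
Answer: 160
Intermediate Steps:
(182 + 5*1) - 27 = (182 + 5) - 27 = 187 - 27 = 160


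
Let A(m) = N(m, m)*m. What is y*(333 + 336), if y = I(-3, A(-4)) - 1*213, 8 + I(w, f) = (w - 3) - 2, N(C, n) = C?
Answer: -153201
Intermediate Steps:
A(m) = m² (A(m) = m*m = m²)
I(w, f) = -13 + w (I(w, f) = -8 + ((w - 3) - 2) = -8 + ((-3 + w) - 2) = -8 + (-5 + w) = -13 + w)
y = -229 (y = (-13 - 3) - 1*213 = -16 - 213 = -229)
y*(333 + 336) = -229*(333 + 336) = -229*669 = -153201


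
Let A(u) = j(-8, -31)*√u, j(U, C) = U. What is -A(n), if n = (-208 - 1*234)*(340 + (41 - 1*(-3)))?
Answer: 128*I*√663 ≈ 3295.8*I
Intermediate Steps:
n = -169728 (n = (-208 - 234)*(340 + (41 + 3)) = -442*(340 + 44) = -442*384 = -169728)
A(u) = -8*√u
-A(n) = -(-8)*√(-169728) = -(-8)*16*I*√663 = -(-128)*I*√663 = 128*I*√663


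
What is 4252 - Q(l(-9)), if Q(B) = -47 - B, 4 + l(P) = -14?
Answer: 4281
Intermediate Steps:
l(P) = -18 (l(P) = -4 - 14 = -18)
4252 - Q(l(-9)) = 4252 - (-47 - 1*(-18)) = 4252 - (-47 + 18) = 4252 - 1*(-29) = 4252 + 29 = 4281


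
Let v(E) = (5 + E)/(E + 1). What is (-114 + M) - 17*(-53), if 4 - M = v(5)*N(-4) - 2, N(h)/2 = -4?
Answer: 2419/3 ≈ 806.33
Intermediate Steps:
N(h) = -8 (N(h) = 2*(-4) = -8)
v(E) = (5 + E)/(1 + E)
M = 58/3 (M = 4 - (((5 + 5)/(1 + 5))*(-8) - 2) = 4 - ((10/6)*(-8) - 2) = 4 - (((⅙)*10)*(-8) - 2) = 4 - ((5/3)*(-8) - 2) = 4 - (-40/3 - 2) = 4 - 1*(-46/3) = 4 + 46/3 = 58/3 ≈ 19.333)
(-114 + M) - 17*(-53) = (-114 + 58/3) - 17*(-53) = -284/3 + 901 = 2419/3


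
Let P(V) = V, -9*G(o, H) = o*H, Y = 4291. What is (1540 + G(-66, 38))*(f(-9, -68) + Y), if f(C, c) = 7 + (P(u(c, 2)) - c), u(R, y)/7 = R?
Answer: 21223840/3 ≈ 7.0746e+6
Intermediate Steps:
u(R, y) = 7*R
G(o, H) = -H*o/9 (G(o, H) = -o*H/9 = -H*o/9)
f(C, c) = 7 + 6*c (f(C, c) = 7 + (7*c - c) = 7 + 6*c)
(1540 + G(-66, 38))*(f(-9, -68) + Y) = (1540 - 1/9*38*(-66))*((7 + 6*(-68)) + 4291) = (1540 + 836/3)*((7 - 408) + 4291) = 5456*(-401 + 4291)/3 = (5456/3)*3890 = 21223840/3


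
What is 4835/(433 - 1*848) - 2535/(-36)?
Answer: 58531/996 ≈ 58.766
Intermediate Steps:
4835/(433 - 1*848) - 2535/(-36) = 4835/(433 - 848) - 2535*(-1/36) = 4835/(-415) + 845/12 = 4835*(-1/415) + 845/12 = -967/83 + 845/12 = 58531/996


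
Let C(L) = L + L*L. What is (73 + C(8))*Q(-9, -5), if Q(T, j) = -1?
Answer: -145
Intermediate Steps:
C(L) = L + L²
(73 + C(8))*Q(-9, -5) = (73 + 8*(1 + 8))*(-1) = (73 + 8*9)*(-1) = (73 + 72)*(-1) = 145*(-1) = -145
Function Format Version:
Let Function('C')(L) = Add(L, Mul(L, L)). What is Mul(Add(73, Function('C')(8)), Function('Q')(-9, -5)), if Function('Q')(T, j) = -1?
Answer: -145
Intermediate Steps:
Function('C')(L) = Add(L, Pow(L, 2))
Mul(Add(73, Function('C')(8)), Function('Q')(-9, -5)) = Mul(Add(73, Mul(8, Add(1, 8))), -1) = Mul(Add(73, Mul(8, 9)), -1) = Mul(Add(73, 72), -1) = Mul(145, -1) = -145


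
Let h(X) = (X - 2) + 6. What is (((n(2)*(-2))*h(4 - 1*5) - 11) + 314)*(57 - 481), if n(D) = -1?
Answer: -131016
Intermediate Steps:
h(X) = 4 + X (h(X) = (-2 + X) + 6 = 4 + X)
(((n(2)*(-2))*h(4 - 1*5) - 11) + 314)*(57 - 481) = (((-1*(-2))*(4 + (4 - 1*5)) - 11) + 314)*(57 - 481) = ((2*(4 + (4 - 5)) - 11) + 314)*(-424) = ((2*(4 - 1) - 11) + 314)*(-424) = ((2*3 - 11) + 314)*(-424) = ((6 - 11) + 314)*(-424) = (-5 + 314)*(-424) = 309*(-424) = -131016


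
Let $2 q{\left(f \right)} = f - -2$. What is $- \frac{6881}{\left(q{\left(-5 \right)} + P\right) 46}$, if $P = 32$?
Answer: $- \frac{6881}{1403} \approx -4.9045$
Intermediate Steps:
$q{\left(f \right)} = 1 + \frac{f}{2}$ ($q{\left(f \right)} = \frac{f - -2}{2} = \frac{f + 2}{2} = \frac{2 + f}{2} = 1 + \frac{f}{2}$)
$- \frac{6881}{\left(q{\left(-5 \right)} + P\right) 46} = - \frac{6881}{\left(\left(1 + \frac{1}{2} \left(-5\right)\right) + 32\right) 46} = - \frac{6881}{\left(\left(1 - \frac{5}{2}\right) + 32\right) 46} = - \frac{6881}{\left(- \frac{3}{2} + 32\right) 46} = - \frac{6881}{\frac{61}{2} \cdot 46} = - \frac{6881}{1403}$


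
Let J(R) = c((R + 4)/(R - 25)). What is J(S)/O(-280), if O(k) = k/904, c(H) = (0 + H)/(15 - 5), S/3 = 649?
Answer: -220463/672700 ≈ -0.32773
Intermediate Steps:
S = 1947 (S = 3*649 = 1947)
c(H) = H/10
J(R) = (4 + R)/(10*(-25 + R)) (J(R) = ((R + 4)/(R - 25))/10 = ((4 + R)/(-25 + R))/10 = (4 + R)/(10*(-25 + R)))
O(k) = k/904 (O(k) = k*(1/904) = k/904)
J(S)/O(-280) = ((4 + 1947)/(10*(-25 + 1947)))/(((1/904)*(-280))) = ((⅒)*1951/1922)/(-35/113) = ((⅒)*(1/1922)*1951)*(-113/35) = (1951/19220)*(-113/35) = -220463/672700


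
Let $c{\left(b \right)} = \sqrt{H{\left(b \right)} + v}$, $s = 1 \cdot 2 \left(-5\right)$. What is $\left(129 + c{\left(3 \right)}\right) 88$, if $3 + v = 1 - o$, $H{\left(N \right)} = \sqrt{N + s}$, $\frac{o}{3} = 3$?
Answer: $11352 + 88 \sqrt{-11 + i \sqrt{7}} \approx 11387.0 + 293.94 i$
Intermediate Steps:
$o = 9$ ($o = 3 \cdot 3 = 9$)
$s = -10$ ($s = 2 \left(-5\right) = -10$)
$H{\left(N \right)} = \sqrt{-10 + N}$ ($H{\left(N \right)} = \sqrt{N - 10} = \sqrt{-10 + N}$)
$v = -11$ ($v = -3 + \left(1 - 9\right) = -3 - 8 = -11$)
$c{\left(b \right)} = \sqrt{-11 + \sqrt{-10 + b}}$ ($c{\left(b \right)} = \sqrt{\sqrt{-10 + b} - 11} = \sqrt{-11 + \sqrt{-10 + b}}$)
$\left(129 + c{\left(3 \right)}\right) 88 = \left(129 + \sqrt{-11 + \sqrt{-10 + 3}}\right) 88 = \left(129 + \sqrt{-11 + \sqrt{-7}}\right) 88 = \left(129 + \sqrt{-11 + i \sqrt{7}}\right) 88 = 11352 + 88 \sqrt{-11 + i \sqrt{7}}$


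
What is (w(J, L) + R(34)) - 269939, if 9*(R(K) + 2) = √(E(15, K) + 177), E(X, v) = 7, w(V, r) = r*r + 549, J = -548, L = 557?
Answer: 40857 + 2*√46/9 ≈ 40859.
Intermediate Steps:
w(V, r) = 549 + r² (w(V, r) = r² + 549 = 549 + r²)
R(K) = -2 + 2*√46/9 (R(K) = -2 + √(7 + 177)/9 = -2 + √184/9 = -2 + (2*√46)/9 = -2 + 2*√46/9)
(w(J, L) + R(34)) - 269939 = ((549 + 557²) + (-2 + 2*√46/9)) - 269939 = ((549 + 310249) + (-2 + 2*√46/9)) - 269939 = (310798 + (-2 + 2*√46/9)) - 269939 = (310796 + 2*√46/9) - 269939 = 40857 + 2*√46/9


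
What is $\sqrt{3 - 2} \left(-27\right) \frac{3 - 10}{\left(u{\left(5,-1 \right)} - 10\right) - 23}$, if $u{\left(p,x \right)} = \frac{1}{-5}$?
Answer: $- \frac{945}{166} \approx -5.6928$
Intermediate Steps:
$u{\left(p,x \right)} = - \frac{1}{5}$
$\sqrt{3 - 2} \left(-27\right) \frac{3 - 10}{\left(u{\left(5,-1 \right)} - 10\right) - 23} = \sqrt{3 - 2} \left(-27\right) \frac{3 - 10}{\left(- \frac{1}{5} - 10\right) - 23} = \sqrt{1} \left(-27\right) \left(- \frac{7}{- \frac{51}{5} - 23}\right) = 1 \left(-27\right) \left(- \frac{7}{- \frac{166}{5}}\right) = - 27 \left(\left(-7\right) \left(- \frac{5}{166}\right)\right) = \left(-27\right) \frac{35}{166} = - \frac{945}{166}$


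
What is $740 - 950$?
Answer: $-210$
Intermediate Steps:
$740 - 950 = -210$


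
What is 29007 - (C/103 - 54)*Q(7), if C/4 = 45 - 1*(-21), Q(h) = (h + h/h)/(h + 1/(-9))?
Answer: 92810079/3193 ≈ 29067.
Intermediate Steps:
Q(h) = (1 + h)/(-⅑ + h) (Q(h) = (h + 1)/(h + 1*(-⅑)) = (1 + h)/(h - ⅑) = (1 + h)/(-⅑ + h))
C = 264 (C = 4*(45 - 1*(-21)) = 4*(45 + 21) = 4*66 = 264)
29007 - (C/103 - 54)*Q(7) = 29007 - (264/103 - 54)*9*(1 + 7)/(-1 + 9*7) = 29007 - (264*(1/103) - 54)*9*8/(-1 + 63) = 29007 - (264/103 - 54)*9*8/62 = 29007 - (-5298)*9*(1/62)*8/103 = 29007 - (-5298)*36/(103*31) = 29007 - 1*(-190728/3193) = 29007 + 190728/3193 = 92810079/3193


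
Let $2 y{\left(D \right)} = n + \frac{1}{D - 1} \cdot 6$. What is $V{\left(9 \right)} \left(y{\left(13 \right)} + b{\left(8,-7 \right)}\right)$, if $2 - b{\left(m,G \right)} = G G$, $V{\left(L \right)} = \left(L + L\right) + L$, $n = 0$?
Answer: $- \frac{5049}{4} \approx -1262.3$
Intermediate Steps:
$V{\left(L \right)} = 3 L$ ($V{\left(L \right)} = 2 L + L = 3 L$)
$y{\left(D \right)} = \frac{3}{-1 + D}$ ($y{\left(D \right)} = \frac{0 + \frac{1}{D - 1} \cdot 6}{2} = \frac{0 + \frac{1}{-1 + D} 6}{2} = \frac{0 + \frac{6}{-1 + D}}{2} = \frac{6 \frac{1}{-1 + D}}{2} = \frac{3}{-1 + D}$)
$b{\left(m,G \right)} = 2 - G^{2}$ ($b{\left(m,G \right)} = 2 - G G = 2 - G^{2}$)
$V{\left(9 \right)} \left(y{\left(13 \right)} + b{\left(8,-7 \right)}\right) = 3 \cdot 9 \left(\frac{3}{-1 + 13} + \left(2 - \left(-7\right)^{2}\right)\right) = 27 \left(\frac{3}{12} + \left(2 - 49\right)\right) = 27 \left(3 \cdot \frac{1}{12} + \left(2 - 49\right)\right) = 27 \left(\frac{1}{4} - 47\right) = 27 \left(- \frac{187}{4}\right) = - \frac{5049}{4}$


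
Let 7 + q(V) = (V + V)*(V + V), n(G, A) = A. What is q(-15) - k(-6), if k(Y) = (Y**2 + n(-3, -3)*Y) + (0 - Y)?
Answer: 833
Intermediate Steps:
k(Y) = Y**2 - 4*Y (k(Y) = (Y**2 - 3*Y) + (0 - Y) = (Y**2 - 3*Y) - Y = Y**2 - 4*Y)
q(V) = -7 + 4*V**2 (q(V) = -7 + (V + V)*(V + V) = -7 + (2*V)*(2*V) = -7 + 4*V**2)
q(-15) - k(-6) = (-7 + 4*(-15)**2) - (-6)*(-4 - 6) = (-7 + 4*225) - (-6)*(-10) = (-7 + 900) - 1*60 = 893 - 60 = 833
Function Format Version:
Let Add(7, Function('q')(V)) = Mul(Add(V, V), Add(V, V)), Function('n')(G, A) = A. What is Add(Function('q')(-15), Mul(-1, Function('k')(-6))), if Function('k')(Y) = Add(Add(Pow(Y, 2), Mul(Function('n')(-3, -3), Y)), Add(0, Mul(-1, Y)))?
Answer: 833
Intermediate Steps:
Function('k')(Y) = Add(Pow(Y, 2), Mul(-4, Y)) (Function('k')(Y) = Add(Add(Pow(Y, 2), Mul(-3, Y)), Add(0, Mul(-1, Y))) = Add(Add(Pow(Y, 2), Mul(-3, Y)), Mul(-1, Y)) = Add(Pow(Y, 2), Mul(-4, Y)))
Function('q')(V) = Add(-7, Mul(4, Pow(V, 2))) (Function('q')(V) = Add(-7, Mul(Add(V, V), Add(V, V))) = Add(-7, Mul(Mul(2, V), Mul(2, V))) = Add(-7, Mul(4, Pow(V, 2))))
Add(Function('q')(-15), Mul(-1, Function('k')(-6))) = Add(Add(-7, Mul(4, Pow(-15, 2))), Mul(-1, Mul(-6, Add(-4, -6)))) = Add(Add(-7, Mul(4, 225)), Mul(-1, Mul(-6, -10))) = Add(Add(-7, 900), Mul(-1, 60)) = Add(893, -60) = 833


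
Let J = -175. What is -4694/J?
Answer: 4694/175 ≈ 26.823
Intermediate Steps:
-4694/J = -4694/(-175) = -4694*(-1/175) = 4694/175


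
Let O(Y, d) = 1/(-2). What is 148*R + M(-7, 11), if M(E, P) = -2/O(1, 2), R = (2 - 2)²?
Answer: 4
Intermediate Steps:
O(Y, d) = -½ (O(Y, d) = 1*(-½) = -½)
R = 0 (R = 0² = 0)
M(E, P) = 4 (M(E, P) = -2/(-½) = -2*(-2) = 4)
148*R + M(-7, 11) = 148*0 + 4 = 0 + 4 = 4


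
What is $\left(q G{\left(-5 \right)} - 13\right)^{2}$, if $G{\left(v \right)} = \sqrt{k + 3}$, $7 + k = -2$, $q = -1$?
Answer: $\left(13 + i \sqrt{6}\right)^{2} \approx 163.0 + 63.687 i$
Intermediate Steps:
$k = -9$ ($k = -7 - 2 = -9$)
$G{\left(v \right)} = i \sqrt{6}$ ($G{\left(v \right)} = \sqrt{-9 + 3} = \sqrt{-6} = i \sqrt{6}$)
$\left(q G{\left(-5 \right)} - 13\right)^{2} = \left(- i \sqrt{6} - 13\right)^{2} = \left(-13 - i \sqrt{6}\right)^{2}$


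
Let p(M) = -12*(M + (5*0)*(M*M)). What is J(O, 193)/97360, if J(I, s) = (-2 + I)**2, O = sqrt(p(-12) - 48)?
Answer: 5/4868 - sqrt(6)/6085 ≈ 0.00062457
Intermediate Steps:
p(M) = -12*M (p(M) = -12*(M + 0*M**2) = -12*(M + 0) = -12*M)
O = 4*sqrt(6) (O = sqrt(-12*(-12) - 48) = sqrt(144 - 48) = sqrt(96) = 4*sqrt(6) ≈ 9.7980)
J(O, 193)/97360 = (-2 + 4*sqrt(6))**2/97360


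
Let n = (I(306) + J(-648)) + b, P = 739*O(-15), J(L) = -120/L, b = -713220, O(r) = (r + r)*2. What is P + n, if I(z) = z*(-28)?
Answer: -20685451/27 ≈ -7.6613e+5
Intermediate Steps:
O(r) = 4*r (O(r) = (2*r)*2 = 4*r)
I(z) = -28*z
P = -44340 (P = 739*(4*(-15)) = 739*(-60) = -44340)
n = -19488271/27 (n = (-28*306 - 120/(-648)) - 713220 = (-8568 - 120*(-1/648)) - 713220 = (-8568 + 5/27) - 713220 = -231331/27 - 713220 = -19488271/27 ≈ -7.2179e+5)
P + n = -44340 - 19488271/27 = -20685451/27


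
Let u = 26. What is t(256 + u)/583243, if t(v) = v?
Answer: 282/583243 ≈ 0.00048350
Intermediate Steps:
t(256 + u)/583243 = (256 + 26)/583243 = 282*(1/583243) = 282/583243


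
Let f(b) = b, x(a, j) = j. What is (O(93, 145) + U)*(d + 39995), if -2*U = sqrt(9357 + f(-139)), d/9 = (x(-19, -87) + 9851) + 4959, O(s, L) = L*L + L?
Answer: 3651867340 - 86251*sqrt(9218) ≈ 3.6436e+9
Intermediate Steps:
O(s, L) = L + L**2 (O(s, L) = L**2 + L = L + L**2)
d = 132507 (d = 9*((-87 + 9851) + 4959) = 9*(9764 + 4959) = 9*14723 = 132507)
U = -sqrt(9218)/2 (U = -sqrt(9357 - 139)/2 = -sqrt(9218)/2 ≈ -48.005)
(O(93, 145) + U)*(d + 39995) = (145*(1 + 145) - sqrt(9218)/2)*(132507 + 39995) = (145*146 - sqrt(9218)/2)*172502 = (21170 - sqrt(9218)/2)*172502 = 3651867340 - 86251*sqrt(9218)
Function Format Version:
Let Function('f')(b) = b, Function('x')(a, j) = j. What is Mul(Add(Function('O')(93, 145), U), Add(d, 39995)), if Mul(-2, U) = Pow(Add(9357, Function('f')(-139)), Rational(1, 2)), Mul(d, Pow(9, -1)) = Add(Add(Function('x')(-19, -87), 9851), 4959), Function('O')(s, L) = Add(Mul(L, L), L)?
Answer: Add(3651867340, Mul(-86251, Pow(9218, Rational(1, 2)))) ≈ 3.6436e+9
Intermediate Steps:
Function('O')(s, L) = Add(L, Pow(L, 2)) (Function('O')(s, L) = Add(Pow(L, 2), L) = Add(L, Pow(L, 2)))
d = 132507 (d = Mul(9, Add(Add(-87, 9851), 4959)) = Mul(9, Add(9764, 4959)) = Mul(9, 14723) = 132507)
U = Mul(Rational(-1, 2), Pow(9218, Rational(1, 2))) (U = Mul(Rational(-1, 2), Pow(Add(9357, -139), Rational(1, 2))) = Mul(Rational(-1, 2), Pow(9218, Rational(1, 2))) ≈ -48.005)
Mul(Add(Function('O')(93, 145), U), Add(d, 39995)) = Mul(Add(Mul(145, Add(1, 145)), Mul(Rational(-1, 2), Pow(9218, Rational(1, 2)))), Add(132507, 39995)) = Mul(Add(Mul(145, 146), Mul(Rational(-1, 2), Pow(9218, Rational(1, 2)))), 172502) = Mul(Add(21170, Mul(Rational(-1, 2), Pow(9218, Rational(1, 2)))), 172502) = Add(3651867340, Mul(-86251, Pow(9218, Rational(1, 2))))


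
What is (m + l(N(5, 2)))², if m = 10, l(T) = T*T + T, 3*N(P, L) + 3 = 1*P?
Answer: 10000/81 ≈ 123.46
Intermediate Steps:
N(P, L) = -1 + P/3 (N(P, L) = -1 + (1*P)/3 = -1 + P/3)
l(T) = T + T² (l(T) = T² + T = T + T²)
(m + l(N(5, 2)))² = (10 + (-1 + (⅓)*5)*(1 + (-1 + (⅓)*5)))² = (10 + (-1 + 5/3)*(1 + (-1 + 5/3)))² = (10 + 2*(1 + ⅔)/3)² = (10 + (⅔)*(5/3))² = (10 + 10/9)² = (100/9)² = 10000/81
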